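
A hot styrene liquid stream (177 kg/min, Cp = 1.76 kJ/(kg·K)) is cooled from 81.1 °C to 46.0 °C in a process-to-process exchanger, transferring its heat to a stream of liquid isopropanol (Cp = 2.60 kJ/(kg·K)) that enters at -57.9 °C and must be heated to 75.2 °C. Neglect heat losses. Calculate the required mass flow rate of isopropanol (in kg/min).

ṁ_c = 31.6 kg/min

Heat released by hot stream: Q = 177 × 1.76 × (81.1 − 46.0) = 10934 kJ/min
Energy balance on cold side (adiabatic exchanger): Q = ṁ_c·Cp_c·(T_c,out − T_c,in)
ṁ_c = 10934 / [2.60 × (75.2 − -57.9)] = 31.597 kg/min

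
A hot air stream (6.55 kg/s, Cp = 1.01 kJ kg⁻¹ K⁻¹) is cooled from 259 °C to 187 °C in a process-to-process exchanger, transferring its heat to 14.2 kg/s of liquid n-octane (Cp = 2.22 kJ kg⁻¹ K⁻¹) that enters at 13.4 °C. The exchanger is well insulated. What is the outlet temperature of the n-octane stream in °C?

T_c,out = 28.5 °C

Heat released by hot stream: Q = 6.55 × 1.01 × (259 − 187) = 476.32 kJ/s
Energy balance on cold side (adiabatic exchanger): Q = ṁ_c·Cp_c·(T_c,out − T_c,in)
T_c,out = 13.4 + 476.32/(14.2 × 2.22) = 28.51 °C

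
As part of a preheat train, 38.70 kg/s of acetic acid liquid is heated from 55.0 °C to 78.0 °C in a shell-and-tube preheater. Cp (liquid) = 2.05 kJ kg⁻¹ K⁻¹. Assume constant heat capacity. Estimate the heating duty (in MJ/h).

Q = ṁ·Cp·ΔT = 38.70 × 2.05 × (78.0 − 55.0) = 1824.7 kJ/s
Heating duty = 6568.9 MJ/h

Q = 6570 MJ/h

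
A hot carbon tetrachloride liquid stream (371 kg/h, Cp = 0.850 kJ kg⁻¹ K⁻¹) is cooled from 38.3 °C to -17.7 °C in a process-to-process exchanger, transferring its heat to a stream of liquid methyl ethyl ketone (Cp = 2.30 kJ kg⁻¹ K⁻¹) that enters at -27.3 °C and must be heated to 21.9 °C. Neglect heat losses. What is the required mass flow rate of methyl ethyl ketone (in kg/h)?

Heat released by hot stream: Q = 371 × 0.850 × (38.3 − -17.7) = 17660 kJ/h
Energy balance on cold side (adiabatic exchanger): Q = ṁ_c·Cp_c·(T_c,out − T_c,in)
ṁ_c = 17660 / [2.30 × (21.9 − -27.3)] = 156.06 kg/h

ṁ_c = 156 kg/h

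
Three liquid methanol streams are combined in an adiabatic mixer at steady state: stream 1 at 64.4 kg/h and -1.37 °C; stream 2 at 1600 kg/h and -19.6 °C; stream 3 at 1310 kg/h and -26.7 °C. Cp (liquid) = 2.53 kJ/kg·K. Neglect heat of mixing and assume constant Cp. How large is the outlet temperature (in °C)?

T_out = -22.3 °C

Energy balance with Q = 0: Σ ṁᵢCp,ᵢ(T_out − Tᵢ) = 0
T_out = Σ ṁᵢCp,ᵢTᵢ / Σ ṁᵢCp,ᵢ
      = -168060 / 7525.2 = -22.332 °C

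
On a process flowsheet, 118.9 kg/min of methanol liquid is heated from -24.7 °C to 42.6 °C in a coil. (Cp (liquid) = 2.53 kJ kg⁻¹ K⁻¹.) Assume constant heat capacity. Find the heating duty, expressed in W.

Q = 337000 W

Q = ṁ·Cp·ΔT = 118.9 × 2.53 × (42.6 − -24.7) = 20245 kJ/min
Converting: 20245 / 60 s = 337.42 kW
Heating duty = 337420 W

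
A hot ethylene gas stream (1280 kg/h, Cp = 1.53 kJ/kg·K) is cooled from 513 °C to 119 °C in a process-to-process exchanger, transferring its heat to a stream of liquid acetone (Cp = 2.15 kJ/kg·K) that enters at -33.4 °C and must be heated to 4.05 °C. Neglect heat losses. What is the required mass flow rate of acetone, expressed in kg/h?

Heat released by hot stream: Q = 1280 × 1.53 × (513 − 119) = 771610 kJ/h
Energy balance on cold side (adiabatic exchanger): Q = ṁ_c·Cp_c·(T_c,out − T_c,in)
ṁ_c = 771610 / [2.15 × (4.05 − -33.4)] = 9583.1 kg/h

ṁ_c = 9580 kg/h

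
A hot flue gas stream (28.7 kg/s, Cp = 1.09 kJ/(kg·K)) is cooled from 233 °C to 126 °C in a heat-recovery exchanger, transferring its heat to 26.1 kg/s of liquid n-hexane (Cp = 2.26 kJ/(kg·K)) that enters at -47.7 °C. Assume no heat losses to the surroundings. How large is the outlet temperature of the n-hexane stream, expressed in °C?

T_c,out = 9.05 °C

Heat released by hot stream: Q = 28.7 × 1.09 × (233 − 126) = 3347.3 kJ/s
Energy balance on cold side (adiabatic exchanger): Q = ṁ_c·Cp_c·(T_c,out − T_c,in)
T_c,out = -47.7 + 3347.3/(26.1 × 2.26) = 9.047 °C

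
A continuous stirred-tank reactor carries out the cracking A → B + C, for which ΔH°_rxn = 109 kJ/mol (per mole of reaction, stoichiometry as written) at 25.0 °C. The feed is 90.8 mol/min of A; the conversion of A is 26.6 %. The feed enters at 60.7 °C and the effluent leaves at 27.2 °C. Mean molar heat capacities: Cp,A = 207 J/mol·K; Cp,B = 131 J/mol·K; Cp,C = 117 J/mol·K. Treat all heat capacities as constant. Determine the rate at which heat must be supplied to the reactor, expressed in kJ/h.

Q_in = 120000 kJ/h

Extent of reaction ξ = 0.266 × 90.8 = 24.153 mol/min
Reaction term: ξ·ΔH°_rxn = 24.153 × 109 = 2632.7 kJ/min
Sensible, feed 60.7→25 °C: -671 kJ/min
Outlet flows (mol/min): A 66.647, B 24.153, C 24.153
Sensible, products 25→27.2 °C: 43.529 kJ/min
Q = ΔH = 2005.2 kJ/min = 33.42 kW
Heat supplied = 120310 kJ/h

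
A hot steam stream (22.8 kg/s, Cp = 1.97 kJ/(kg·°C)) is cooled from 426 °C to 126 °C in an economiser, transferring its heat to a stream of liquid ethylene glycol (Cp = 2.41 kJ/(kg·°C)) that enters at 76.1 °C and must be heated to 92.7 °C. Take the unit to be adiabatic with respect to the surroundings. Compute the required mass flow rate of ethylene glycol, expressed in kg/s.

Heat released by hot stream: Q = 22.8 × 1.97 × (426 − 126) = 13475 kJ/s
Energy balance on cold side (adiabatic exchanger): Q = ṁ_c·Cp_c·(T_c,out − T_c,in)
ṁ_c = 13475 / [2.41 × (92.7 − 76.1)] = 336.82 kg/s

ṁ_c = 337 kg/s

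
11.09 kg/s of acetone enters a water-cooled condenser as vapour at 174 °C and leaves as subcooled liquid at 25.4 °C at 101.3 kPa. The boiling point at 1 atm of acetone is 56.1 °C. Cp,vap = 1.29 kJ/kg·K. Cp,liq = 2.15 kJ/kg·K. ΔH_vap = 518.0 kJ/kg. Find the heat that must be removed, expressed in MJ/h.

vapour 174→56.1 °C: -152.09 kJ/kg
condensation at 56.1 °C: -518 kJ/kg
liquid 56.1→25.4 °C: -66.005 kJ/kg
Δh = -152.09 + -518 + -66.005 = -736.1 kJ/kg
Q = ṁ·Δh = 11.09 kg/s × -736.1 kJ/kg = -8163.3 kJ/s
|Q| = 8163.3 kW = 29388 MJ/h

Q_c = 29400 MJ/h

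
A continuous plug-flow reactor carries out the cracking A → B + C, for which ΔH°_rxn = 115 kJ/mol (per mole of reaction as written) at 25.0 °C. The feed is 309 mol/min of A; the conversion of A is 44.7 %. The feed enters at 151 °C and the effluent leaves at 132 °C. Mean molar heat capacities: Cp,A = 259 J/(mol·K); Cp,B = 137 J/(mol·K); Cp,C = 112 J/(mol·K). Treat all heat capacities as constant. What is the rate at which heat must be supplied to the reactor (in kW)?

Extent of reaction ξ = 0.447 × 309 = 138.12 mol/min
Reaction term: ξ·ΔH°_rxn = 138.12 × 115 = 15884 kJ/min
Sensible, feed 151→25 °C: -10084 kJ/min
Outlet flows (mol/min): A 170.88, B 138.12, C 138.12
Sensible, products 25→132 °C: 8415.5 kJ/min
Q = ΔH = 14216 kJ/min = 236.93 kW
Heat supplied = 236.93 kW

Q_in = 237 kW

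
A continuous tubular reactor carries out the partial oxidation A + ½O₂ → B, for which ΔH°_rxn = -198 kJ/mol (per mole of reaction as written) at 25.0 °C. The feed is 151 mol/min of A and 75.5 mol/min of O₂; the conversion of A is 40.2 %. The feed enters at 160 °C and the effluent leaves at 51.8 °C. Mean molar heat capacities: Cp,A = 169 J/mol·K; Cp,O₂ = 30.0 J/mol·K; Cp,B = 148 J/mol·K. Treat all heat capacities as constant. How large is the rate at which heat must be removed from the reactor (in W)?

Extent of reaction ξ = 0.402 × 151 = 60.702 mol/min
Reaction term: ξ·ΔH°_rxn = 60.702 × -198 = -12019 kJ/min
Sensible, feed 160→25 °C: -3750.8 kJ/min
Outlet flows (mol/min): A 90.298, O₂ 45.149, B 60.702
Sensible, products 25→51.8 °C: 686.05 kJ/min
Q = ΔH = -15084 kJ/min = -251.4 kW
Heat removed = 251400 W

Q_out = 251000 W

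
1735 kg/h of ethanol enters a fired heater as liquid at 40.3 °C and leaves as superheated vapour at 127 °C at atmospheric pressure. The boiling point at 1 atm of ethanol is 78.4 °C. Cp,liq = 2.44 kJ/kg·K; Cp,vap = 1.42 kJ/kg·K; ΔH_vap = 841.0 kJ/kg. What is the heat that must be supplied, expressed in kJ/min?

liquid 40.3→78.4 °C: 92.964 kJ/kg
vaporisation at 78.4 °C: 841 kJ/kg
vapour 78.4→127 °C: 69.012 kJ/kg
Δh = 92.964 + 841 + 69.012 = 1003 kJ/kg
Q = ṁ·Δh = 1735 kg/h × 1003 kJ/kg = 1.7402e+06 kJ/h
|Q| = 483.38 kW = 29003 kJ/min

Q = 29000 kJ/min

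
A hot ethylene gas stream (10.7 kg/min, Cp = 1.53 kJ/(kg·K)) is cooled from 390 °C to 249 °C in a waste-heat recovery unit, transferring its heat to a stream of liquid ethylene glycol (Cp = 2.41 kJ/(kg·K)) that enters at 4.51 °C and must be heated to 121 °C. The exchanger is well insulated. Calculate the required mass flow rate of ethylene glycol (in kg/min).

ṁ_c = 8.22 kg/min

Heat released by hot stream: Q = 10.7 × 1.53 × (390 − 249) = 2308.3 kJ/min
Energy balance on cold side (adiabatic exchanger): Q = ṁ_c·Cp_c·(T_c,out − T_c,in)
ṁ_c = 2308.3 / [2.41 × (121 − 4.51)] = 8.2222 kg/min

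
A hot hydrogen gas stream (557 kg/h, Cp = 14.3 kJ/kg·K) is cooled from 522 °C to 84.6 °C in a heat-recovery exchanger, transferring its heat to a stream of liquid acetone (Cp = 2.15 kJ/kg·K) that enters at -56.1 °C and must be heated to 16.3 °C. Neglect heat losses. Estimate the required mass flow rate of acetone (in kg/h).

Heat released by hot stream: Q = 557 × 14.3 × (522 − 84.6) = 3.4839e+06 kJ/h
Energy balance on cold side (adiabatic exchanger): Q = ṁ_c·Cp_c·(T_c,out − T_c,in)
ṁ_c = 3.4839e+06 / [2.15 × (16.3 − -56.1)] = 22382 kg/h

ṁ_c = 22400 kg/h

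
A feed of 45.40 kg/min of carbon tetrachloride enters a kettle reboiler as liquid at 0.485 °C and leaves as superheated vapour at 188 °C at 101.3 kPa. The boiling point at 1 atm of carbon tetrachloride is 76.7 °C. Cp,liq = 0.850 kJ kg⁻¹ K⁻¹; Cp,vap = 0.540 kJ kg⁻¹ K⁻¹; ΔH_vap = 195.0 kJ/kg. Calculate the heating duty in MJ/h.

liquid 0.485→76.7 °C: 64.783 kJ/kg
vaporisation at 76.7 °C: 195 kJ/kg
vapour 76.7→188 °C: 60.102 kJ/kg
Δh = 64.783 + 195 + 60.102 = 319.88 kJ/kg
Q = ṁ·Δh = 45.40 kg/min × 319.88 kJ/kg = 14523 kJ/min
|Q| = 242.05 kW = 871.37 MJ/h

Q = 871 MJ/h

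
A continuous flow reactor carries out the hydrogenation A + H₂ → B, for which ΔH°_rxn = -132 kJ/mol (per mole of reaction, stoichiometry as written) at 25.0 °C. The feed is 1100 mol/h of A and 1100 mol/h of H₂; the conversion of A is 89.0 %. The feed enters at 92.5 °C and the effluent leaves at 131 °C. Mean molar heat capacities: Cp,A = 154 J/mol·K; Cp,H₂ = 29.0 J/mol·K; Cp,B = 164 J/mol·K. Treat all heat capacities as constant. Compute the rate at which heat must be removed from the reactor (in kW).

Extent of reaction ξ = 0.890 × 1100 = 979 mol/h
Reaction term: ξ·ΔH°_rxn = 979 × -132 = -129230 kJ/h
Sensible, feed 92.5→25 °C: -13588 kJ/h
Outlet flows (mol/h): A 121, H₂ 121, B 979
Sensible, products 25→131 °C: 19366 kJ/h
Q = ΔH = -123450 kJ/h = -34.292 kW
Heat removed = 34.292 kW

Q_out = 34.3 kW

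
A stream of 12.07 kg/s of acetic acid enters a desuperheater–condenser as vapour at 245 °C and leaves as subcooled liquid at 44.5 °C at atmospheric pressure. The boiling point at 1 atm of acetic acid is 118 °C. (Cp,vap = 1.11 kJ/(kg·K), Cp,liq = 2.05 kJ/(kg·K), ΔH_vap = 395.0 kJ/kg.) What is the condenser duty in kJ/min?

Q_c = 497000 kJ/min

vapour 245→118 °C: -140.97 kJ/kg
condensation at 118 °C: -395 kJ/kg
liquid 118→44.5 °C: -150.67 kJ/kg
Δh = -140.97 + -395 + -150.67 = -686.64 kJ/kg
Q = ṁ·Δh = 12.07 kg/s × -686.64 kJ/kg = -8287.8 kJ/s
|Q| = 8287.8 kW = 497270 kJ/min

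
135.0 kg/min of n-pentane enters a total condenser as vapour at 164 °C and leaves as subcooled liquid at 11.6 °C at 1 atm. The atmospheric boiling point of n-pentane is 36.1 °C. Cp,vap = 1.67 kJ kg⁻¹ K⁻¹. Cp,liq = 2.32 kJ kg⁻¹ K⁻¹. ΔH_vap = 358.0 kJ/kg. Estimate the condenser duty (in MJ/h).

Q_c = 5090 MJ/h

vapour 164→36.1 °C: -213.59 kJ/kg
condensation at 36.1 °C: -358 kJ/kg
liquid 36.1→11.6 °C: -56.84 kJ/kg
Δh = -213.59 + -358 + -56.84 = -628.43 kJ/kg
Q = ṁ·Δh = 135.0 kg/min × -628.43 kJ/kg = -84838 kJ/min
|Q| = 1414 kW = 5090.3 MJ/h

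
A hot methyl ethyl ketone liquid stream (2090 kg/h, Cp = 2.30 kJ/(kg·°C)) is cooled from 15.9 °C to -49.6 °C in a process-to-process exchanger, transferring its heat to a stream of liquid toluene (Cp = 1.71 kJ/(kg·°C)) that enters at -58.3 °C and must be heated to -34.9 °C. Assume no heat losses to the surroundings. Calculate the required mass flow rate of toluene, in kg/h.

ṁ_c = 7870 kg/h

Heat released by hot stream: Q = 2090 × 2.30 × (15.9 − -49.6) = 314860 kJ/h
Energy balance on cold side (adiabatic exchanger): Q = ṁ_c·Cp_c·(T_c,out − T_c,in)
ṁ_c = 314860 / [1.71 × (-34.9 − -58.3)] = 7868.7 kg/h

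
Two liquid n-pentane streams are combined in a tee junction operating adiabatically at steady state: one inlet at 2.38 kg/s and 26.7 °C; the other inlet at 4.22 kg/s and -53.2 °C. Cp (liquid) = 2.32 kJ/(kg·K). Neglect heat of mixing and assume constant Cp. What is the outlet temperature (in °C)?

T_out = -24.4 °C

Energy balance with Q = 0: Σ ṁᵢCp,ᵢ(T_out − Tᵢ) = 0
Σ ṁᵢCp,ᵢTᵢ = 2.38×2.32×26.7 + 4.22×2.32×-53.2 = -373.42
Σ ṁᵢCp,ᵢ = 2.38×2.32 + 4.22×2.32 = 15.312
T_out = -373.42 / 15.312 = -24.388 °C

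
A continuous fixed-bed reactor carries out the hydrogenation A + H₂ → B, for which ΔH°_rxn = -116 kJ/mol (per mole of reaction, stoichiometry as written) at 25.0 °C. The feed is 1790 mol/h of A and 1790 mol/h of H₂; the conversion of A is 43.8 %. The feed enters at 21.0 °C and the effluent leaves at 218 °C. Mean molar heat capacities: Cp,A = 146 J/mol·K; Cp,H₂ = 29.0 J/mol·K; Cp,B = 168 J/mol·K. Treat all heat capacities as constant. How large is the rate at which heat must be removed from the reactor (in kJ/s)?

Q_out = 8.42 kJ/s

Extent of reaction ξ = 0.438 × 1790 = 784.02 mol/h
Reaction term: ξ·ΔH°_rxn = 784.02 × -116 = -90946 kJ/h
Sensible, feed 21.0→25 °C: 1253 kJ/h
Outlet flows (mol/h): A 1006, H₂ 1006, B 784.02
Sensible, products 25→218 °C: 59398 kJ/h
Q = ΔH = -30295 kJ/h = -8.4154 kW
Heat removed = 8.4154 kJ/s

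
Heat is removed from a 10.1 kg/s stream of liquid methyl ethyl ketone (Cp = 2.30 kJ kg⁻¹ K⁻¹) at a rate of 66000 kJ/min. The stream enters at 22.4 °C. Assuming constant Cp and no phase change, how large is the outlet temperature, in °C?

T_out = -25.0 °C

Q = 66000 kJ/min = 1100 kJ/s
ΔT = Q/(ṁ·Cp) = 1100/(10.1×2.30) = 47.353 K
T_out = 22.4 − 47.353 = -24.953 °C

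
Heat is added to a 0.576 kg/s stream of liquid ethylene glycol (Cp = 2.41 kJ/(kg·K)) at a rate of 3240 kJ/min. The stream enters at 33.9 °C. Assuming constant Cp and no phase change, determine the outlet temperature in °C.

Q = 3240 kJ/min = 54 kJ/s
ΔT = Q/(ṁ·Cp) = 54/(0.576×2.41) = 38.9 K
T_out = 33.9 + 38.9 = 72.8 °C

T_out = 72.8 °C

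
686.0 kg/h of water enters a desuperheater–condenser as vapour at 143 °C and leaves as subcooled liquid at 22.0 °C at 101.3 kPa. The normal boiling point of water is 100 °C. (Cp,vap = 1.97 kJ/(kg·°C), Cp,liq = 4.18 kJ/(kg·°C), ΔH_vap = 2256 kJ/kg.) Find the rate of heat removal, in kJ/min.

vapour 143→100 °C: -84.71 kJ/kg
condensation at 100 °C: -2256 kJ/kg
liquid 100→22.0 °C: -326.04 kJ/kg
Δh = -84.71 + -2256 + -326.04 = -2666.8 kJ/kg
Q = ṁ·Δh = 686.0 kg/h × -2666.8 kJ/kg = -1.8294e+06 kJ/h
|Q| = 508.16 kW = 30490 kJ/min

Q_c = 30500 kJ/min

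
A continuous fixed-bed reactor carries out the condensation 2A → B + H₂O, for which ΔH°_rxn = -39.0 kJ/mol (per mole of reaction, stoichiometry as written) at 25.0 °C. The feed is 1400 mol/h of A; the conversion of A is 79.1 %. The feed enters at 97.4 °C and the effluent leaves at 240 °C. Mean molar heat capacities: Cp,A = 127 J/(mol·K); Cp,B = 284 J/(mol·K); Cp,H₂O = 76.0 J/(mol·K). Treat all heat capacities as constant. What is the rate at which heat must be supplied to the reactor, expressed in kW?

Q_in = 4.55 kW

Extent of reaction ξ = 0.791 × 1400 / 2 = 553.7 mol/h
Reaction term: ξ·ΔH°_rxn = 553.7 × -39.0 = -21594 kJ/h
Sensible, feed 97.4→25 °C: -12873 kJ/h
Outlet flows (mol/h): A 292.6, B 553.7, H₂O 553.7
Sensible, products 25→240 °C: 50846 kJ/h
Q = ΔH = 16379 kJ/h = 4.5497 kW
Heat supplied = 4.5497 kW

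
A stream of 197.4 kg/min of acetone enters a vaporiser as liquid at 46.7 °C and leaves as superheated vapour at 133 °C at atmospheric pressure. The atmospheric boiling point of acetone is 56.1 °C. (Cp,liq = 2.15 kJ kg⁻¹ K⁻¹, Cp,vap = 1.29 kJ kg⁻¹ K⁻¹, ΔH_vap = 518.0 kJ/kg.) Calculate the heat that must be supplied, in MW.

Q = 2.10 MW

liquid 46.7→56.1 °C: 20.21 kJ/kg
vaporisation at 56.1 °C: 518 kJ/kg
vapour 56.1→133 °C: 99.201 kJ/kg
Δh = 20.21 + 518 + 99.201 = 637.41 kJ/kg
Q = ṁ·Δh = 197.4 kg/min × 637.41 kJ/kg = 125820 kJ/min
|Q| = 2097.1 kW = 2.0971 MW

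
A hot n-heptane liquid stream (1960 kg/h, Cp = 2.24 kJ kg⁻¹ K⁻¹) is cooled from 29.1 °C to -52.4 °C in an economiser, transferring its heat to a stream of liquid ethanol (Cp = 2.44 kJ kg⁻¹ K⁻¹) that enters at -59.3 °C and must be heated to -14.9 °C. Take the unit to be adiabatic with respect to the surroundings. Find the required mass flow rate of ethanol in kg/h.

Heat released by hot stream: Q = 1960 × 2.24 × (29.1 − -52.4) = 357820 kJ/h
Energy balance on cold side (adiabatic exchanger): Q = ṁ_c·Cp_c·(T_c,out − T_c,in)
ṁ_c = 357820 / [2.44 × (-14.9 − -59.3)] = 3302.9 kg/h

ṁ_c = 3300 kg/h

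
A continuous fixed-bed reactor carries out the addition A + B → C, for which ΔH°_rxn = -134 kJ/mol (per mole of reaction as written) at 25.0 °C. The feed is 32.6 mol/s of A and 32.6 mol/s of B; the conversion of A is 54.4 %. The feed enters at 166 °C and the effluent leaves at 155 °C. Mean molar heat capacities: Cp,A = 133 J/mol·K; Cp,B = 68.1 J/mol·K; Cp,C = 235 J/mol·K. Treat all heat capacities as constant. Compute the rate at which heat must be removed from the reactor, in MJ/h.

Extent of reaction ξ = 0.544 × 32.6 = 17.734 mol/s
Reaction term: ξ·ΔH°_rxn = 17.734 × -134 = -2376.4 kJ/s
Sensible, feed 166→25 °C: -924.38 kJ/s
Outlet flows (mol/s): A 14.866, B 14.866, C 17.734
Sensible, products 25→155 °C: 930.42 kJ/s
Q = ΔH = -2370.4 kJ/s = -2370.4 kW
Heat removed = 8533.3 MJ/h

Q_out = 8530 MJ/h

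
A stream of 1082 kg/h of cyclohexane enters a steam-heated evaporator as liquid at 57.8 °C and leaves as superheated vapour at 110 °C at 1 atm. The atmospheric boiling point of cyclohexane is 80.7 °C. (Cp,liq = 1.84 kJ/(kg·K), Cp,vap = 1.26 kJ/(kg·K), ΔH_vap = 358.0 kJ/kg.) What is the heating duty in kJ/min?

Q = 7880 kJ/min

liquid 57.8→80.7 °C: 42.136 kJ/kg
vaporisation at 80.7 °C: 358 kJ/kg
vapour 80.7→110 °C: 36.918 kJ/kg
Δh = 42.136 + 358 + 36.918 = 437.05 kJ/kg
Q = ṁ·Δh = 1082 kg/h × 437.05 kJ/kg = 472890 kJ/h
|Q| = 131.36 kW = 7881.5 kJ/min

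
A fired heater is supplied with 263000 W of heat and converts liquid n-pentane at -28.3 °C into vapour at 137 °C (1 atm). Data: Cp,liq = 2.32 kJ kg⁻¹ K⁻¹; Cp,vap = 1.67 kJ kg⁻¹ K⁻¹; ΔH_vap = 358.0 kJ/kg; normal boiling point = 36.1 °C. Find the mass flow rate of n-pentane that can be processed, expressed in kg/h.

ṁ = 1400 kg/h

Δh = 2.32×(36.1−-28.3) + 358.0 + 1.67×(137−36.1) = 675.91 kJ/kg
Q = 263000 W = 263 kJ/s = 946800 kJ/h
ṁ = Q/Δh = 946800 / 675.91 = 1400.8 kg/h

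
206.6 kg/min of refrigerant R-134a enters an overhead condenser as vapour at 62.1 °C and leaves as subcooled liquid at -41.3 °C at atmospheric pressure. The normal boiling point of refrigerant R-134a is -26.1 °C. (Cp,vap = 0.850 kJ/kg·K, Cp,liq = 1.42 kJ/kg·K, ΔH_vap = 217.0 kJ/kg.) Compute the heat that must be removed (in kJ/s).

vapour 62.1→-26.1 °C: -74.97 kJ/kg
condensation at -26.1 °C: -217 kJ/kg
liquid -26.1→-41.3 °C: -21.584 kJ/kg
Δh = -74.97 + -217 + -21.584 = -313.55 kJ/kg
Q = ṁ·Δh = 206.6 kg/min × -313.55 kJ/kg = -64780 kJ/min
|Q| = 1079.7 kW

Q_c = 1080 kJ/s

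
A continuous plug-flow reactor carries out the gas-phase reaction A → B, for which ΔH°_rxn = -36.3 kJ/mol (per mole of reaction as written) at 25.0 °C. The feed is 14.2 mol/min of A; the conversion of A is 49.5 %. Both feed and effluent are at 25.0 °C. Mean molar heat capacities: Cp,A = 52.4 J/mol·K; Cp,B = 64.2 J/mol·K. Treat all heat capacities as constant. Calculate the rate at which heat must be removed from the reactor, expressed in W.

Extent of reaction ξ = 0.495 × 14.2 = 7.029 mol/min
Reaction term: ξ·ΔH°_rxn = 7.029 × -36.3 = -255.15 kJ/min
Q = ΔH = -255.15 kJ/min = -4.2525 kW
Heat removed = 4252.5 W

Q_out = 4250 W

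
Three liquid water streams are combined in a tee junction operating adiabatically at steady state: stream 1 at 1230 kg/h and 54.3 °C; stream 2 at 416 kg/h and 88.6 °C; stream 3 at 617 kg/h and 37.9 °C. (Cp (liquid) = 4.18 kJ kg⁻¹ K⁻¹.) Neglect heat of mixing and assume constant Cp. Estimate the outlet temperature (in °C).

T_out = 56.1 °C

Energy balance with Q = 0: Σ ṁᵢCp,ᵢ(T_out − Tᵢ) = 0
T_out = Σ ṁᵢCp,ᵢTᵢ / Σ ṁᵢCp,ᵢ
      = 530990 / 9459.3 = 56.134 °C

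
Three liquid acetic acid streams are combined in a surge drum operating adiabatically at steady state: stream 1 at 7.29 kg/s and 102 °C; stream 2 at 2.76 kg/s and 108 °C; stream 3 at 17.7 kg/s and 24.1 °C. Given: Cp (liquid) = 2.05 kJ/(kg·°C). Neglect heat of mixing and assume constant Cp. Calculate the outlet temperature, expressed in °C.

T_out = 52.9 °C

Energy balance with Q = 0: Σ ṁᵢCp,ᵢ(T_out − Tᵢ) = 0
Σ ṁᵢCp,ᵢTᵢ = 7.29×2.05×102 + 2.76×2.05×108 + 17.7×2.05×24.1 = 3009.9
Σ ṁᵢCp,ᵢ = 7.29×2.05 + 2.76×2.05 + 17.7×2.05 = 56.887
T_out = 3009.9 / 56.887 = 52.909 °C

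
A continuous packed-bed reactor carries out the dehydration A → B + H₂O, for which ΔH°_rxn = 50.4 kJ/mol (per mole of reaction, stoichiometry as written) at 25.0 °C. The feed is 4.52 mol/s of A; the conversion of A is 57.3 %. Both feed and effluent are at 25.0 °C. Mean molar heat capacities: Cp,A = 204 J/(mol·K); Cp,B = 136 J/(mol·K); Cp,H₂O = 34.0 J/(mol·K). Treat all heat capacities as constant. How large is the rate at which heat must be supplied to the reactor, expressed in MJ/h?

Extent of reaction ξ = 0.573 × 4.52 = 2.59 mol/s
Reaction term: ξ·ΔH°_rxn = 2.59 × 50.4 = 130.53 kJ/s
Q = ΔH = 130.53 kJ/s = 130.53 kW
Heat supplied = 469.92 MJ/h

Q_in = 470 MJ/h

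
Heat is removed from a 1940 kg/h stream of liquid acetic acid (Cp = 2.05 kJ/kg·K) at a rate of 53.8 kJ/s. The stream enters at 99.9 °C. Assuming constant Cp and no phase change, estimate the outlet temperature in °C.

T_out = 51.2 °C

Q = 53.8 kJ/s = 193680 kJ/h
ΔT = Q/(ṁ·Cp) = 193680/(1940×2.05) = 48.7 K
T_out = 99.9 − 48.7 = 51.2 °C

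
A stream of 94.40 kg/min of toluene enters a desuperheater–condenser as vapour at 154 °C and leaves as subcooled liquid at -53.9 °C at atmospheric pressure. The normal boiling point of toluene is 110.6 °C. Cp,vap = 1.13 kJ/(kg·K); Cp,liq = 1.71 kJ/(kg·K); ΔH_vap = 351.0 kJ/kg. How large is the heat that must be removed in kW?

Q_c = 1070 kW

vapour 154→110.6 °C: -49.042 kJ/kg
condensation at 110.6 °C: -351 kJ/kg
liquid 110.6→-53.9 °C: -281.3 kJ/kg
Δh = -49.042 + -351 + -281.3 = -681.34 kJ/kg
Q = ṁ·Δh = 94.40 kg/min × -681.34 kJ/kg = -64318 kJ/min
|Q| = 1072 kW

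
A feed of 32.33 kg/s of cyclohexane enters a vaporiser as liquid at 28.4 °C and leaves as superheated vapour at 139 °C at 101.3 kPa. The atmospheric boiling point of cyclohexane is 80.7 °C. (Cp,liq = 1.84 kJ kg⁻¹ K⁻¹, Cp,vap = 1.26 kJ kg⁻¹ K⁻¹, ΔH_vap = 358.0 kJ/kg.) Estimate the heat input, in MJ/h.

Q = 61400 MJ/h

liquid 28.4→80.7 °C: 96.232 kJ/kg
vaporisation at 80.7 °C: 358 kJ/kg
vapour 80.7→139 °C: 73.458 kJ/kg
Δh = 96.232 + 358 + 73.458 = 527.69 kJ/kg
Q = ṁ·Δh = 32.33 kg/s × 527.69 kJ/kg = 17060 kJ/s
|Q| = 17060 kW = 61417 MJ/h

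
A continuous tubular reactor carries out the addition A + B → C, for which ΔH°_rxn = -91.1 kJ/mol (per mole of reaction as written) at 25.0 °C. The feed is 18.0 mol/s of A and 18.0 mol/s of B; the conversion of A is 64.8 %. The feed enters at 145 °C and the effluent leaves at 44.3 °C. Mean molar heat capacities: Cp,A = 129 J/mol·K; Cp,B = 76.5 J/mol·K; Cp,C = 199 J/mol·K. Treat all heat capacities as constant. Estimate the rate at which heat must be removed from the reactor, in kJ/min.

Extent of reaction ξ = 0.648 × 18.0 = 11.664 mol/s
Reaction term: ξ·ΔH°_rxn = 11.664 × -91.1 = -1062.6 kJ/s
Sensible, feed 145→25 °C: -443.88 kJ/s
Outlet flows (mol/s): A 6.336, B 6.336, C 11.664
Sensible, products 25→44.3 °C: 69.927 kJ/s
Q = ΔH = -1436.5 kJ/s = -1436.5 kW
Heat removed = 86193 kJ/min

Q_out = 86200 kJ/min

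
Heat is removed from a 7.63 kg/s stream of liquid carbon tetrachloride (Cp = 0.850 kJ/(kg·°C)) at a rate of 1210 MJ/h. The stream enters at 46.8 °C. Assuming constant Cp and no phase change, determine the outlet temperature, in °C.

Q = 1210 MJ/h = 336.11 kJ/s
ΔT = Q/(ṁ·Cp) = 336.11/(7.63×0.850) = 51.825 K
T_out = 46.8 − 51.825 = -5.025 °C

T_out = -5.03 °C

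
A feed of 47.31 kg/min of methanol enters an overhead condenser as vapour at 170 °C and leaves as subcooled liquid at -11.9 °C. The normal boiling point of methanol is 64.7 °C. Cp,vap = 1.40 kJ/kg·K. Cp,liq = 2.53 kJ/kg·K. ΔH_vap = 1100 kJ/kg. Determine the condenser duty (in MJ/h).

Q_c = 4090 MJ/h

vapour 170→64.7 °C: -147.42 kJ/kg
condensation at 64.7 °C: -1100 kJ/kg
liquid 64.7→-11.9 °C: -193.8 kJ/kg
Δh = -147.42 + -1100 + -193.8 = -1441.2 kJ/kg
Q = ṁ·Δh = 47.31 kg/min × -1441.2 kJ/kg = -68184 kJ/min
|Q| = 1136.4 kW = 4091 MJ/h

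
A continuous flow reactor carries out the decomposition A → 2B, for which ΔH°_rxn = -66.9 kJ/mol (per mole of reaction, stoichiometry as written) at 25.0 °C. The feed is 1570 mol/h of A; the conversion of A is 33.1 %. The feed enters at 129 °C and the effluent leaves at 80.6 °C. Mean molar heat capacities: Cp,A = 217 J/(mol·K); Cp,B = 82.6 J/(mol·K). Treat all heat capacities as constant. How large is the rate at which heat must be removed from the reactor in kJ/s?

Extent of reaction ξ = 0.331 × 1570 = 519.67 mol/h
Reaction term: ξ·ΔH°_rxn = 519.67 × -66.9 = -34766 kJ/h
Sensible, feed 129→25 °C: -35432 kJ/h
Outlet flows (mol/h): A 1050.3, B 1039.3
Sensible, products 25→80.6 °C: 17446 kJ/h
Q = ΔH = -52752 kJ/h = -14.653 kW
Heat removed = 14.653 kJ/s

Q_out = 14.7 kJ/s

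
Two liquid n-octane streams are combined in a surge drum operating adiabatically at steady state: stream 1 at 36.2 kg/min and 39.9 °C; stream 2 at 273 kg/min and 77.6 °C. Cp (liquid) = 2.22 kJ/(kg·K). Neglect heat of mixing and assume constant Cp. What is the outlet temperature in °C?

T_out = 73.2 °C

No heat crosses the boundary, so H_out = H_in.
T_out = Σ ṁᵢCp,ᵢTᵢ / Σ ṁᵢCp,ᵢ
      = 50237 / 686.42 = 73.186 °C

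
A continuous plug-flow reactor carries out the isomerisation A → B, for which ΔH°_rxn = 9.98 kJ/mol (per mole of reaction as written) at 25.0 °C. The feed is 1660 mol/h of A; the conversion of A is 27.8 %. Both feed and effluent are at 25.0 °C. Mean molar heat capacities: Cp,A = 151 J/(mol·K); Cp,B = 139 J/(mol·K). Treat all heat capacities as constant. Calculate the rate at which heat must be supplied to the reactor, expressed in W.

Extent of reaction ξ = 0.278 × 1660 = 461.48 mol/h
Reaction term: ξ·ΔH°_rxn = 461.48 × 9.98 = 4605.6 kJ/h
Q = ΔH = 4605.6 kJ/h = 1.2793 kW
Heat supplied = 1279.3 W

Q_in = 1280 W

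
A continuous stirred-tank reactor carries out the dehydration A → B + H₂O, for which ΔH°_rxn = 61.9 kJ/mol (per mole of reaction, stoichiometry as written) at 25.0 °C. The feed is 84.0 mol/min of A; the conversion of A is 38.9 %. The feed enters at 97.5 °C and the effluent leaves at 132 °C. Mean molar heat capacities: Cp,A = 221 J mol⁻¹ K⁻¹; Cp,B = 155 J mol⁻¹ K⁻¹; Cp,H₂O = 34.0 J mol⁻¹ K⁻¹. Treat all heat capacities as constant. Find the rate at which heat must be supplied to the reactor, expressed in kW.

Q_in = 42.5 kW

Extent of reaction ξ = 0.389 × 84.0 = 32.676 mol/min
Reaction term: ξ·ΔH°_rxn = 32.676 × 61.9 = 2022.6 kJ/min
Sensible, feed 97.5→25 °C: -1345.9 kJ/min
Outlet flows (mol/min): A 51.324, B 32.676, H₂O 32.676
Sensible, products 25→132 °C: 1874.5 kJ/min
Q = ΔH = 2551.2 kJ/min = 42.52 kW
Heat supplied = 42.52 kW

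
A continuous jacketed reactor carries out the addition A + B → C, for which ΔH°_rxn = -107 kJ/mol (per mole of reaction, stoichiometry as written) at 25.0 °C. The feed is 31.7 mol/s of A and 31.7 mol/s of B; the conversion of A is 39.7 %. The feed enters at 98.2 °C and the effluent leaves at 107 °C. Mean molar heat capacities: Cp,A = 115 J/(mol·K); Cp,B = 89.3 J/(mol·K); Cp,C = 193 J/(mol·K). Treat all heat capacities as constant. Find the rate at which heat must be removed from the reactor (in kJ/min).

Q_out = 78100 kJ/min

Extent of reaction ξ = 0.397 × 31.7 = 12.585 mol/s
Reaction term: ξ·ΔH°_rxn = 12.585 × -107 = -1346.6 kJ/s
Sensible, feed 98.2→25 °C: -474.07 kJ/s
Outlet flows (mol/s): A 19.115, B 19.115, C 12.585
Sensible, products 25→107 °C: 519.4 kJ/s
Q = ΔH = -1301.3 kJ/s = -1301.3 kW
Heat removed = 78075 kJ/min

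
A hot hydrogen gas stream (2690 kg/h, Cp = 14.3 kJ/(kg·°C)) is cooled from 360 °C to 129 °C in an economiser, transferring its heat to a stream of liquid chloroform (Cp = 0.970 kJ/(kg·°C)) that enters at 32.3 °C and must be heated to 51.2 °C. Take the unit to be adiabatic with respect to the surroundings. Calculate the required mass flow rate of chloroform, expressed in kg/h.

Heat released by hot stream: Q = 2690 × 14.3 × (360 − 129) = 8.8859e+06 kJ/h
Energy balance on cold side (adiabatic exchanger): Q = ṁ_c·Cp_c·(T_c,out − T_c,in)
ṁ_c = 8.8859e+06 / [0.970 × (51.2 − 32.3)] = 484690 kg/h

ṁ_c = 485000 kg/h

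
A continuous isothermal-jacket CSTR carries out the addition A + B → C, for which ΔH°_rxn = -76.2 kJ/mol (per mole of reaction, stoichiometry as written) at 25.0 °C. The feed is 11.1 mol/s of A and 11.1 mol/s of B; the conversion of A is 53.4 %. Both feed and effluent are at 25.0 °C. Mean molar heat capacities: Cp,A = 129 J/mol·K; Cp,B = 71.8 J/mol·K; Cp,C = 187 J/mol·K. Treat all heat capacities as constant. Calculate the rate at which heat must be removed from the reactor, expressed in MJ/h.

Q_out = 1630 MJ/h

Extent of reaction ξ = 0.534 × 11.1 = 5.9274 mol/s
Reaction term: ξ·ΔH°_rxn = 5.9274 × -76.2 = -451.67 kJ/s
Q = ΔH = -451.67 kJ/s = -451.67 kW
Heat removed = 1626 MJ/h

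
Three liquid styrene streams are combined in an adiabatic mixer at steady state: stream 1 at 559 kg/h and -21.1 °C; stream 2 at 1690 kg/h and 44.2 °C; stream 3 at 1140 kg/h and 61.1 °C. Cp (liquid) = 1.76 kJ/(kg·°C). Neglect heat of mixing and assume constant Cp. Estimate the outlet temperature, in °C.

No heat crosses the boundary, so H_out = H_in.
T_out = Σ ṁᵢCp,ᵢTᵢ / Σ ṁᵢCp,ᵢ
      = 233300 / 5964.6 = 39.114 °C

T_out = 39.1 °C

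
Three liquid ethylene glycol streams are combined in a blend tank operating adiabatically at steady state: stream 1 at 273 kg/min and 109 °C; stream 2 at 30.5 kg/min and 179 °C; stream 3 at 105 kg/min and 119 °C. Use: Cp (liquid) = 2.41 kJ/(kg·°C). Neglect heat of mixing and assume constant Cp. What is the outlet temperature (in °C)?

T_out = 117 °C

No heat crosses the boundary, so H_out = H_in.
T_out = Σ ṁᵢCp,ᵢTᵢ / Σ ṁᵢCp,ᵢ
      = 114980 / 984.49 = 116.8 °C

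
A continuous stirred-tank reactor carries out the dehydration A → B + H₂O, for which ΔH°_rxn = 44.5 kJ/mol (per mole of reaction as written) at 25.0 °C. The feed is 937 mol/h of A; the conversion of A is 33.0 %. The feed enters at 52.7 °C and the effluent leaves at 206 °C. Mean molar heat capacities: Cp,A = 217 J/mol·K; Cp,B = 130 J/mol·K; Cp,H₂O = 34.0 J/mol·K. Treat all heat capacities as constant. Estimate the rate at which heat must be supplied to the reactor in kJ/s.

Q_in = 11.7 kJ/s

Extent of reaction ξ = 0.330 × 937 = 309.21 mol/h
Reaction term: ξ·ΔH°_rxn = 309.21 × 44.5 = 13760 kJ/h
Sensible, feed 52.7→25 °C: -5632.2 kJ/h
Outlet flows (mol/h): A 627.79, B 309.21, H₂O 309.21
Sensible, products 25→206 °C: 33836 kJ/h
Q = ΔH = 41964 kJ/h = 11.657 kW
Heat supplied = 11.657 kJ/s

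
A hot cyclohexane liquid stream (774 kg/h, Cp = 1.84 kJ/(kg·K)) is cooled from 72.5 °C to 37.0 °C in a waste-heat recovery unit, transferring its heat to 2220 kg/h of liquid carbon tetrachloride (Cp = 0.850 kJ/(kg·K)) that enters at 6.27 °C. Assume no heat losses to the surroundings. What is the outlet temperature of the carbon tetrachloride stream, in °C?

Heat released by hot stream: Q = 774 × 1.84 × (72.5 − 37.0) = 50558 kJ/h
Energy balance on cold side (adiabatic exchanger): Q = ṁ_c·Cp_c·(T_c,out − T_c,in)
T_c,out = 6.27 + 50558/(2220 × 0.850) = 33.063 °C

T_c,out = 33.1 °C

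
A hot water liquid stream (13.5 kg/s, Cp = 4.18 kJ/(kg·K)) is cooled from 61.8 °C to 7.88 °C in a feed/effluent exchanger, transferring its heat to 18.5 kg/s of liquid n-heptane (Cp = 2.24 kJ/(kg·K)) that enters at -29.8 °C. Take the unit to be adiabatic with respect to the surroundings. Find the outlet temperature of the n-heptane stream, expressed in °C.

Heat released by hot stream: Q = 13.5 × 4.18 × (61.8 − 7.88) = 3042.7 kJ/s
Energy balance on cold side (adiabatic exchanger): Q = ṁ_c·Cp_c·(T_c,out − T_c,in)
T_c,out = -29.8 + 3042.7/(18.5 × 2.24) = 43.624 °C

T_c,out = 43.6 °C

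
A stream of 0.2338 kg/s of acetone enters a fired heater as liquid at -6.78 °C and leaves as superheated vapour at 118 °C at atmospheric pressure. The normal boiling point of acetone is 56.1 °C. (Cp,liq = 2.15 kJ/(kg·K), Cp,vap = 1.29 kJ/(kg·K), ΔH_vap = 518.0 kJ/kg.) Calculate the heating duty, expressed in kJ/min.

Q = 10300 kJ/min

liquid -6.78→56.1 °C: 135.19 kJ/kg
vaporisation at 56.1 °C: 518 kJ/kg
vapour 56.1→118 °C: 79.851 kJ/kg
Δh = 135.19 + 518 + 79.851 = 733.04 kJ/kg
Q = ṁ·Δh = 0.2338 kg/s × 733.04 kJ/kg = 171.39 kJ/s
|Q| = 171.39 kW = 10283 kJ/min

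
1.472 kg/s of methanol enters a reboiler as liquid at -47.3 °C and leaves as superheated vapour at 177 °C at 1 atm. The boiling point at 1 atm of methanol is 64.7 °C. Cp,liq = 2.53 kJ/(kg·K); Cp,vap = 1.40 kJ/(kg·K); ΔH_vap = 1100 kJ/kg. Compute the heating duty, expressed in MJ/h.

liquid -47.3→64.7 °C: 283.36 kJ/kg
vaporisation at 64.7 °C: 1100 kJ/kg
vapour 64.7→177 °C: 157.22 kJ/kg
Δh = 283.36 + 1100 + 157.22 = 1540.6 kJ/kg
Q = ṁ·Δh = 1.472 kg/s × 1540.6 kJ/kg = 2267.7 kJ/s
|Q| = 2267.7 kW = 8163.8 MJ/h

Q = 8160 MJ/h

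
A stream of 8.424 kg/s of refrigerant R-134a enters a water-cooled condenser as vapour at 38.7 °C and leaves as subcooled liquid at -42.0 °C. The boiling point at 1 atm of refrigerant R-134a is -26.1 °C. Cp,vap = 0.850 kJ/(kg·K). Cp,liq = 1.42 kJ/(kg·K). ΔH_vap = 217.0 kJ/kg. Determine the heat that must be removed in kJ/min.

vapour 38.7→-26.1 °C: -55.08 kJ/kg
condensation at -26.1 °C: -217 kJ/kg
liquid -26.1→-42.0 °C: -22.578 kJ/kg
Δh = -55.08 + -217 + -22.578 = -294.66 kJ/kg
Q = ṁ·Δh = 8.424 kg/s × -294.66 kJ/kg = -2482.2 kJ/s
|Q| = 2482.2 kW = 148930 kJ/min

Q_c = 149000 kJ/min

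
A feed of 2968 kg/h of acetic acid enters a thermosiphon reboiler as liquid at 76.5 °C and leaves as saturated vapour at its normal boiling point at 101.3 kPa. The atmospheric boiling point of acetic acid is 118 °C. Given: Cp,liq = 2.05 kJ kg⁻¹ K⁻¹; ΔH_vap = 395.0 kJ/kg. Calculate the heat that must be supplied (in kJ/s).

Q = 396 kJ/s

liquid 76.5→118 °C: 85.075 kJ/kg
vaporisation at 118 °C: 395 kJ/kg
Δh = 85.075 + 395 = 480.07 kJ/kg
Q = ṁ·Δh = 2968 kg/h × 480.07 kJ/kg = 1.4249e+06 kJ/h
|Q| = 395.8 kW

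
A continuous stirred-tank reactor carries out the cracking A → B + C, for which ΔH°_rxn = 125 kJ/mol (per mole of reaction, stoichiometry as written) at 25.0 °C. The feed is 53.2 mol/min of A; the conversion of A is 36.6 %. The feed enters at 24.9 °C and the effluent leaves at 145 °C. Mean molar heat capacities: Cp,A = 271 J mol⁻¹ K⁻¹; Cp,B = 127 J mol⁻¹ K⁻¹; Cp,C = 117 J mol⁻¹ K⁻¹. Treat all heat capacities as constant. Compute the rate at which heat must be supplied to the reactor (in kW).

Q_in = 68.4 kW

Extent of reaction ξ = 0.366 × 53.2 = 19.471 mol/min
Reaction term: ξ·ΔH°_rxn = 19.471 × 125 = 2433.9 kJ/min
Sensible, feed 24.9→25 °C: 1.4417 kJ/min
Outlet flows (mol/min): A 33.729, B 19.471, C 19.471
Sensible, products 25→145 °C: 1667 kJ/min
Q = ΔH = 4102.3 kJ/min = 68.372 kW
Heat supplied = 68.372 kW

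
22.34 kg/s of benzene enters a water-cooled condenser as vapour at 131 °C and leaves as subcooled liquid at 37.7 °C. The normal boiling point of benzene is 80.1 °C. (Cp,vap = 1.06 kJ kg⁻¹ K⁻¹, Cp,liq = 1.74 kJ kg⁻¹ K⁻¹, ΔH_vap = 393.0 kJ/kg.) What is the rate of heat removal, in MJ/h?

Q_c = 41900 MJ/h

vapour 131→80.1 °C: -53.954 kJ/kg
condensation at 80.1 °C: -393 kJ/kg
liquid 80.1→37.7 °C: -73.776 kJ/kg
Δh = -53.954 + -393 + -73.776 = -520.73 kJ/kg
Q = ṁ·Δh = 22.34 kg/s × -520.73 kJ/kg = -11633 kJ/s
|Q| = 11633 kW = 41879 MJ/h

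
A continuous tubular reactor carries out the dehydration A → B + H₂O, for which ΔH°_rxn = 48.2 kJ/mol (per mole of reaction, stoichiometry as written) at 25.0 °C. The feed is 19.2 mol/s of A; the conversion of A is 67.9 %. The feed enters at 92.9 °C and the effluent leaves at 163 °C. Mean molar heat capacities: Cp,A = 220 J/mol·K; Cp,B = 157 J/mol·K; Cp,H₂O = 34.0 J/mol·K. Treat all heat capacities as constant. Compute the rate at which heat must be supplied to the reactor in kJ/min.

Q_in = 52300 kJ/min

Extent of reaction ξ = 0.679 × 19.2 = 13.037 mol/s
Reaction term: ξ·ΔH°_rxn = 13.037 × 48.2 = 628.37 kJ/s
Sensible, feed 92.9→25 °C: -286.81 kJ/s
Outlet flows (mol/s): A 6.1632, B 13.037, H₂O 13.037
Sensible, products 25→163 °C: 530.74 kJ/s
Q = ΔH = 872.3 kJ/s = 872.3 kW
Heat supplied = 52338 kJ/min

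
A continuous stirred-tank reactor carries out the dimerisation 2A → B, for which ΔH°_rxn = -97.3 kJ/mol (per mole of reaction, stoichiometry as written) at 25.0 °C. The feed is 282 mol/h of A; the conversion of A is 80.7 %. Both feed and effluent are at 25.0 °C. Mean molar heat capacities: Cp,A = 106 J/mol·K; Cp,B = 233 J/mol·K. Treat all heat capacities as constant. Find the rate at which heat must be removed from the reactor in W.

Q_out = 3080 W

Extent of reaction ξ = 0.807 × 282 / 2 = 113.79 mol/h
Reaction term: ξ·ΔH°_rxn = 113.79 × -97.3 = -11071 kJ/h
Q = ΔH = -11071 kJ/h = -3.0754 kW
Heat removed = 3075.4 W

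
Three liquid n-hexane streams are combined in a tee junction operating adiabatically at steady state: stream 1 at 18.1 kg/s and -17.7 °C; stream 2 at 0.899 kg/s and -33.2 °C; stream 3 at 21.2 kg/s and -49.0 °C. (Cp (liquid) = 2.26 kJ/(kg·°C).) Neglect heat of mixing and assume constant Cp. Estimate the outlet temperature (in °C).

Energy balance with Q = 0: Σ ṁᵢCp,ᵢ(T_out − Tᵢ) = 0
Σ ṁᵢCp,ᵢTᵢ = 18.1×2.26×-17.7 + 0.899×2.26×-33.2 + 21.2×2.26×-49.0 = -3139.2
Σ ṁᵢCp,ᵢ = 18.1×2.26 + 0.899×2.26 + 21.2×2.26 = 90.85
T_out = -3139.2 / 90.85 = -34.554 °C

T_out = -34.6 °C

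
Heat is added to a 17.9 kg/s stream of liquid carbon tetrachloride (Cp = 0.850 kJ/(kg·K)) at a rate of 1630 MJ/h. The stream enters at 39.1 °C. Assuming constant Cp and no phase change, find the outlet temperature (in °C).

T_out = 68.9 °C

Q = 1630 MJ/h = 452.78 kJ/s
ΔT = Q/(ṁ·Cp) = 452.78/(17.9×0.850) = 29.759 K
T_out = 39.1 + 29.759 = 68.859 °C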